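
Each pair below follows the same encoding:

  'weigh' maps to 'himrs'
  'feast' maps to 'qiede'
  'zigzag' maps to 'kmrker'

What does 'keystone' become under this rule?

vijdesyi

The shift depends on letter class: consonant w→h is +11, but vowel e→i is +4. The rule splits by letter class: vowels +4, consonants +11.
For keystone: k(cons)+11=v, e(vowel)+4=i, y(cons)+11=j, s(cons)+11=d, t(cons)+11=e, o(vowel)+4=s, n(cons)+11=y, e(vowel)+4=i.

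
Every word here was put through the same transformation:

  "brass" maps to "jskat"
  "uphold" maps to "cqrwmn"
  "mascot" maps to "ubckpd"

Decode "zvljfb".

Shifts by position in brass: pos 0: b→j (+8), pos 1: r→s (+1), pos 2: a→k (+10), pos 3: s→a (+8), pos 4: s→t (+1) — repeating every 3. The shifts repeat in a cycle of length 3: positions 0,1,… shift by +8, +1, +10, then the pattern repeats.
Decoding zvljfb: z−8=r, v−1=u, l−10=b, j−8=b, f−1=e, b−10=r.

rubber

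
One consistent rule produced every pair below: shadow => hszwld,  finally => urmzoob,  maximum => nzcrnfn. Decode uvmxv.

Each pair mirrors across the alphabet (s↔h, h↔s, a↔z): positions sum to 25. This is the alphabet-reversal cipher (Atbash): a becomes z, b becomes y, etc.
Undoing it on uvmxv: u↔f, v↔e, m↔n, x↔c, v↔e.

fence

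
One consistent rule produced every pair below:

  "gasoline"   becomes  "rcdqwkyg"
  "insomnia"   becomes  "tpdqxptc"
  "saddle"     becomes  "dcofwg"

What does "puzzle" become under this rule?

awkbwg

Shifts by position in gasoline: pos 0: g→r (+11), pos 1: a→c (+2), pos 2: s→d (+11), pos 3: o→q (+2) — repeating every 2. A repeating key of period 2 is used — shifts +11, +2 over and over.
For puzzle: p+11=a, u+2=w, z+11=k, z+2=b, l+11=w, e+2=g.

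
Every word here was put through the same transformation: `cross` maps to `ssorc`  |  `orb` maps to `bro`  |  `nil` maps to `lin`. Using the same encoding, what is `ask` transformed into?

ksa

The output letters match the input read backwards: cross reversed is ssorc. The word is simply reversed.
On ask: reverse → ksa.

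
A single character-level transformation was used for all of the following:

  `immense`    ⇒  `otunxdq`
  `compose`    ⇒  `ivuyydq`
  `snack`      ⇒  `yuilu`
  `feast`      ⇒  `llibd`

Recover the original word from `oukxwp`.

The shift increases by 1 at each position, starting from +6: 6, 7, 8, ….
Undoing it on oukxwp: o−6=i, u−7=n, k−8=c, x−9=o, w−10=m, p−11=e.

income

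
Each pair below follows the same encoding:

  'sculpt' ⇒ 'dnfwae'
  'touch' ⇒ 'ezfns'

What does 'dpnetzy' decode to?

It's a constant shift of +11 (ROT11).
Reversing it on dpnetzy: d−11=s, p−11=e, n−11=c, e−11=t, t−11=i, z−11=o, y−11=n.

section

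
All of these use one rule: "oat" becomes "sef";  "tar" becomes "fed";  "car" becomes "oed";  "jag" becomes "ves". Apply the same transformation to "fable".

renxi

The shift depends on letter class: consonant t→f is +12, but vowel o→s is +4. The rule splits by letter class: vowels +4, consonants +12.
On fable: f(cons)+12=r, a(vowel)+4=e, b(cons)+12=n, l(cons)+12=x, e(vowel)+4=i.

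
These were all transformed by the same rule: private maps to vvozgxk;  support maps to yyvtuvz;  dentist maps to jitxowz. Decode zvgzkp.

Shifts by position in private: pos 0: p→v (+6), pos 1: r→v (+4), pos 2: i→o (+6), pos 3: v→z (+4) — repeating every 2. The shifts repeat in a cycle of length 2: positions 0,1,… shift by +6, +4, then the pattern repeats.
Reversing it on zvgzkp: z−6=t, v−4=r, g−6=a, z−4=v, k−6=e, p−4=l.

travel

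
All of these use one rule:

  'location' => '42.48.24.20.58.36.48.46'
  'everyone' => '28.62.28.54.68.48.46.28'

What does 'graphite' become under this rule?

l(#12)→42 and o(#15)→48: differences scale by 2, so n = 2·pos + 18. The formula is n = 2×(alphabet index, a=1) + 18.
On graphite: g=7→32, r=18→54, a=1→20, p=16→50, h=8→34, i=9→36, t=20→58, e=5→28.

32.54.20.50.34.36.58.28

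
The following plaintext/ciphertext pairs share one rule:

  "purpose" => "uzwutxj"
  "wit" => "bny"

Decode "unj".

It's a constant shift of +5 (ROT5).
Undoing it on unj: u−5=p, n−5=i, j−5=e.

pie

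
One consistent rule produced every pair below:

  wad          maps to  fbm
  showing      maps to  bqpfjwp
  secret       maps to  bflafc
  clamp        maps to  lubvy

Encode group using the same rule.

The rule splits by letter class: vowels +1, consonants +9.
For group: g(cons)+9=p, r(cons)+9=a, o(vowel)+1=p, u(vowel)+1=v, p(cons)+9=y.

papvy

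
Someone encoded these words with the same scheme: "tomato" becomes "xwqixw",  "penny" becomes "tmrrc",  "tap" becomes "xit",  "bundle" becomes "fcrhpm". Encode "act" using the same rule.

The shift depends on letter class: consonant t→x is +4, but vowel o→w is +8. Two shifts are in play — +8 for a/e/i/o/u, +4 for every other letter.
Applying it to act: a(vowel)+8=i, c(cons)+4=g, t(cons)+4=x.

igx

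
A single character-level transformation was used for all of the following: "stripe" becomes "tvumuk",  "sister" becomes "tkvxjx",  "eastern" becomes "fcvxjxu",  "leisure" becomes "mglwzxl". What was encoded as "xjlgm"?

which

In stripe: s→t is +1, t→v is +2, r→u is +3, i→m is +4 — the shift increases by 1 each position. Each letter shifts forward by (position + 1), i.e. 1, 2, 3, … — the shift grows by one for each successive letter.
Decoding xjlgm: x−1=w, j−2=h, l−3=i, g−4=c, m−5=h.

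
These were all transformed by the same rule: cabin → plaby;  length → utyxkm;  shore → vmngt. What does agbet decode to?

bride

c(2)→p(15) and a(0)→l(11) fit y≡15x+11 (mod 26); the inverse of 15 mod 26 is 7. Each letter's alphabet position (a=0..z=25) is mapped through 15·x+11 mod 26 — an affine cipher.
Undoing it on agbet: a(0)→7·(0−11)≡1=b; g(6)→7·(6−11)≡17=r; b(1)→7·(1−11)≡8=i; e(4)→7·(4−11)≡3=d; t(19)→7·(19−11)≡4=e (all mod 26).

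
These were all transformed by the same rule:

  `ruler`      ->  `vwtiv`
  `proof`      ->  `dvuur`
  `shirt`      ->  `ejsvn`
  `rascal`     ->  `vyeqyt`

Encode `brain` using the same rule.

r(17)→v(21) and u(20)→w(22) fit y≡9x+24 (mod 26); the inverse of 9 mod 26 is 3. This is an affine cipher: with a=0,…,z=25, each position x becomes (9x+24) mod 26.
For brain: b(1)→9·1+24≡7=h; r(17)→9·17+24≡21=v; a(0)→9·0+24≡24=y; i(8)→9·8+24≡18=s; n(13)→9·13+24≡11=l (all mod 26).

hvysl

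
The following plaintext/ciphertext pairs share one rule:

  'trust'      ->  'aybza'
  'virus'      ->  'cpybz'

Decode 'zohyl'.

share

Each letter is shifted forward by 7 in the alphabet (a Caesar shift of +7).
Decoding zohyl: z−7=s, o−7=h, h−7=a, y−7=r, l−7=e.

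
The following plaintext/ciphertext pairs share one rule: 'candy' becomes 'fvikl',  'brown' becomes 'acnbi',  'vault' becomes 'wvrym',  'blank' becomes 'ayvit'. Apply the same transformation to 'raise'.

cvjhp

c(2)→f(5) and a(0)→v(21) fit y≡5x+21 (mod 26); the inverse of 5 mod 26 is 21. Each letter's alphabet position (a=0..z=25) is mapped through 5·x+21 mod 26 — an affine cipher.
On raise: r(17)→5·17+21≡2=c; a(0)→5·0+21≡21=v; i(8)→5·8+21≡9=j; s(18)→5·18+21≡7=h; e(4)→5·4+21≡15=p (all mod 26).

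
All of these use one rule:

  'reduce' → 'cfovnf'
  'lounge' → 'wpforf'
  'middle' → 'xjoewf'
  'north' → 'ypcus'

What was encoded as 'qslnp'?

frame

Shifts by position in reduce: pos 0: r→c (+11), pos 1: e→f (+1), pos 2: d→o (+11), pos 3: u→v (+1) — repeating every 2. It's a Vigenère-style cipher with numeric key [11,1]: position i shifts by key[i mod 2].
Reversing it on qslnp: q−11=f, s−1=r, l−11=a, n−1=m, p−11=e.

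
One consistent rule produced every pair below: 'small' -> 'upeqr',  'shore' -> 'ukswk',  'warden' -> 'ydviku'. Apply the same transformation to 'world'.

In small: s→u is +2, m→p is +3, a→e is +4, l→q is +5 — the shift increases by 1 each position. Each letter shifts forward by (position + 2), i.e. 2, 3, 4, … — the shift grows by one for each successive letter.
For world: w+2=y, o+3=r, r+4=v, l+5=q, d+6=j.

yrvqj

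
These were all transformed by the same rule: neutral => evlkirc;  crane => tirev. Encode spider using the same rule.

Compare letters: n→e is +17, e→v is +17, u→l is +17 — a constant shift. Each letter is shifted forward by 17 in the alphabet (a Caesar shift of +17).
On spider: s+17=j, p+17=g, i+17=z, d+17=u, e+17=v, r+17=i.

jgzuvi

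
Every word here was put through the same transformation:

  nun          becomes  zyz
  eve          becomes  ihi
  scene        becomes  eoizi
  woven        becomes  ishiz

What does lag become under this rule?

The rule splits by letter class: vowels +4, consonants +12.
For lag: l(cons)+12=x, a(vowel)+4=e, g(cons)+12=s.

xes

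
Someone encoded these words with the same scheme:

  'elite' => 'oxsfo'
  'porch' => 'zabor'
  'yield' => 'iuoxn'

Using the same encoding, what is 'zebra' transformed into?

The shifts repeat in a cycle of length 2: positions 0,1,… shift by +10, +12, then the pattern repeats.
For zebra: z+10=j, e+12=q, b+10=l, r+12=d, a+10=k.

jqldk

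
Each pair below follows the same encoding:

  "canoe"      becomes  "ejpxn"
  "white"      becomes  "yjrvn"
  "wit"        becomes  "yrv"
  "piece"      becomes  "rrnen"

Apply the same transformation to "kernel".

mntpnn

Vowels shift forward by 9 and consonants shift forward by 2.
On kernel: k(cons)+2=m, e(vowel)+9=n, r(cons)+2=t, n(cons)+2=p, e(vowel)+9=n, l(cons)+2=n.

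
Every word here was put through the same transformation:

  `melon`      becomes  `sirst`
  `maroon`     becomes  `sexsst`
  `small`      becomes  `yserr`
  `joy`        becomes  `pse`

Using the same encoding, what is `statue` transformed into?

Two shifts are in play — +4 for a/e/i/o/u, +6 for every other letter.
On statue: s(cons)+6=y, t(cons)+6=z, a(vowel)+4=e, t(cons)+6=z, u(vowel)+4=y, e(vowel)+4=i.

yzezyi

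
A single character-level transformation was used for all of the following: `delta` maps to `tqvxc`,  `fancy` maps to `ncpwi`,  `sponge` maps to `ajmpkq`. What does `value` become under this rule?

rcvuq

d(3)→t(19) and e(4)→q(16) fit y≡23x+2 (mod 26); the inverse of 23 mod 26 is 17. This is an affine cipher: with a=0,…,z=25, each position x becomes (23x+2) mod 26.
On value: v(21)→23·21+2≡17=r; a(0)→23·0+2≡2=c; l(11)→23·11+2≡21=v; u(20)→23·20+2≡20=u; e(4)→23·4+2≡16=q (all mod 26).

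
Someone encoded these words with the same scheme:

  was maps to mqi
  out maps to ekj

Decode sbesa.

Compare letters: w→m is +16, a→q is +16, s→i is +16 — a constant shift. It's a constant shift of +16 (ROT16).
Decoding sbesa: s−16=c, b−16=l, e−16=o, s−16=c, a−16=k.

clock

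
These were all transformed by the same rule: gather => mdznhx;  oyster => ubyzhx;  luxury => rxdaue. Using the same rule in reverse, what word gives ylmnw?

sight

It's a Vigenère-style cipher with numeric key [6,3,6]: position i shifts by key[i mod 3].
Reversing it on ylmnw: y−6=s, l−3=i, m−6=g, n−6=h, w−3=t.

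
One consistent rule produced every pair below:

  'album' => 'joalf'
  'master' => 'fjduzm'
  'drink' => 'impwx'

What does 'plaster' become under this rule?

Each letter's alphabet position (a=0..z=25) is mapped through 17·x+9 mod 26 — an affine cipher.
On plaster: p(15)→17·15+9≡4=e; l(11)→17·11+9≡14=o; a(0)→17·0+9≡9=j; s(18)→17·18+9≡3=d; t(19)→17·19+9≡20=u; e(4)→17·4+9≡25=z; r(17)→17·17+9≡12=m (all mod 26).

eojduzm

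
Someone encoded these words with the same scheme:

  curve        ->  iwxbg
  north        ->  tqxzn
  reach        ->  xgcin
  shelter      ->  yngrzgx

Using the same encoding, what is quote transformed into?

wwqzg

The shift depends on letter class: consonant c→i is +6, but vowel u→w is +2. The rule splits by letter class: vowels +2, consonants +6.
Applying it to quote: q(cons)+6=w, u(vowel)+2=w, o(vowel)+2=q, t(cons)+6=z, e(vowel)+2=g.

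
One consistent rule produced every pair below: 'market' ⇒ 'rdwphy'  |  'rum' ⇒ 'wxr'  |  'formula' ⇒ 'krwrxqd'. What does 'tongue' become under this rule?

yrslxh

Vowels shift forward by 3 and consonants shift forward by 5.
On tongue: t(cons)+5=y, o(vowel)+3=r, n(cons)+5=s, g(cons)+5=l, u(vowel)+3=x, e(vowel)+3=h.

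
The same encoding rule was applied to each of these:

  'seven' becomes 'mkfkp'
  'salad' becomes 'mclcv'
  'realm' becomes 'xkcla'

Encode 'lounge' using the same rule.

s(18)→m(12) and e(4)→k(10) fit y≡15x+2 (mod 26); the inverse of 15 mod 26 is 7. This is an affine cipher: with a=0,…,z=25, each position x becomes (15x+2) mod 26.
On lounge: l(11)→15·11+2≡11=l; o(14)→15·14+2≡4=e; u(20)→15·20+2≡16=q; n(13)→15·13+2≡15=p; g(6)→15·6+2≡14=o; e(4)→15·4+2≡10=k (all mod 26).

leqpok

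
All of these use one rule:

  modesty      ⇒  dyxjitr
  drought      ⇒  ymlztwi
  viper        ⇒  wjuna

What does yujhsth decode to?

The output letters match the input read backwards, each shifted +5: modesty reversed is ytsedom. Read the word backwards and shift each letter +5.
Reversing it on yujhsth: shift back: y−5=t, u−5=p, j−5=e, h−5=c, s−5=n, t−5=o, h−5=c → tpecnoc; then reverse → concept.

concept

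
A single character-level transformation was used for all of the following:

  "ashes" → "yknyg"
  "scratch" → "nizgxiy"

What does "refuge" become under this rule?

The output letters match the input read backwards, each shifted +6: ashes reversed is sehsa. The word is reversed, then every letter is shifted forward by 6.
On refuge: reverse → egufer; then shift: e+6=k, g+6=m, u+6=a, f+6=l, e+6=k, r+6=x.

kmalkx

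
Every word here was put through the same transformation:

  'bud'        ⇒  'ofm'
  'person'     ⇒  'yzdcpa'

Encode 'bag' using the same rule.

rlm

Read the word backwards and shift each letter +11.
Applying it to bag: reverse → gab; then shift: g+11=r, a+11=l, b+11=m.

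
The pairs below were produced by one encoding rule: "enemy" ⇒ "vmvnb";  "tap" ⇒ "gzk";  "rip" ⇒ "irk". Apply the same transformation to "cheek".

xsvvp

Each pair mirrors across the alphabet (e↔v, n↔m, e↔v): positions sum to 25. Letters are reflected about the middle of the alphabet (position → 25−position): Atbash.
Applying it to cheek: c↔x, h↔s, e↔v, e↔v, k↔p.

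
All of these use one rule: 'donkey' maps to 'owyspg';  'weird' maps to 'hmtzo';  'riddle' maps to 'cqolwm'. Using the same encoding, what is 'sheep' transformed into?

Shifts by position in donkey: pos 0: d→o (+11), pos 1: o→w (+8), pos 2: n→y (+11), pos 3: k→s (+8) — repeating every 2. A repeating key of period 2 is used — shifts +11, +8 over and over.
For sheep: s+11=d, h+8=p, e+11=p, e+8=m, p+11=a.

dppma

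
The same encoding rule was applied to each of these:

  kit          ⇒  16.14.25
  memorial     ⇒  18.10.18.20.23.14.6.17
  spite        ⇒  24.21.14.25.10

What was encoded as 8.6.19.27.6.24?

canvas

Letters become their 1-based position plus 5 (so a→6, b→7, …).
Undoing it on 8.6.19.27.6.24: 8→(8−5)÷1=3=c, 6→(6−5)÷1=1=a, 19→(19−5)÷1=14=n, 27→(27−5)÷1=22=v, 6→(6−5)÷1=1=a, 24→(24−5)÷1=19=s.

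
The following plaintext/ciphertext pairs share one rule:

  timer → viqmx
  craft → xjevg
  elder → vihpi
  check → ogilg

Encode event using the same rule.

xrizi

The word is reversed, then every letter is shifted forward by 4.
Applying it to event: reverse → tneve; then shift: t+4=x, n+4=r, e+4=i, v+4=z, e+4=i.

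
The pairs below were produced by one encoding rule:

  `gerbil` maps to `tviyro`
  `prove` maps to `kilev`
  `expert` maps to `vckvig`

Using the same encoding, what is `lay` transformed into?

Each letter is replaced by its mirror in the alphabet: a↔z, b↔y, c↔x, and so on (the Atbash cipher).
On lay: l↔o, a↔z, y↔b.

ozb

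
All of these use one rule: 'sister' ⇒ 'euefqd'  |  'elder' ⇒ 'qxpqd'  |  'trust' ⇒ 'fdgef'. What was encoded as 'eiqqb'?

Compare letters: s→e is +12, i→u is +12, s→e is +12 — a constant shift. It's a constant shift of +12 (ROT12).
Decoding eiqqb: e−12=s, i−12=w, q−12=e, q−12=e, b−12=p.

sweep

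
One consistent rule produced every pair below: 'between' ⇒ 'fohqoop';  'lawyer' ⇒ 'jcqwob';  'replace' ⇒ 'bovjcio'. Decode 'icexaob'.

b(1)→f(5) and e(4)→o(14) fit y≡3x+2 (mod 26); the inverse of 3 mod 26 is 9. Treating letters as 0–25, the rule is x ↦ 3x + 2 (mod 26).
Undoing it on icexaob: i(8)→9·(8−2)≡2=c; c(2)→9·(2−2)≡0=a; e(4)→9·(4−2)≡18=s; x(23)→9·(23−2)≡7=h; a(0)→9·(0−2)≡8=i; o(14)→9·(14−2)≡4=e; b(1)→9·(1−2)≡17=r (all mod 26).

cashier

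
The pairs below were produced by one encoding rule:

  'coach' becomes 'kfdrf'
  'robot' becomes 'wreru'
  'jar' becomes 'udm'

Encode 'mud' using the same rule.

Read the word backwards and shift each letter +3.
Applying it to mud: reverse → dum; then shift: d+3=g, u+3=x, m+3=p.

gxp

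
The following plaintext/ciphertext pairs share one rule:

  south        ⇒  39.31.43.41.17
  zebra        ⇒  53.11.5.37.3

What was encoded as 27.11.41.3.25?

s(#19)→39 and o(#15)→31: differences scale by 2, so n = 2·pos + 1. With a=1..z=26, the number is 2·pos + 1.
Reversing it on 27.11.41.3.25: 27→(27−1)÷2=13=m, 11→(11−1)÷2=5=e, 41→(41−1)÷2=20=t, 3→(3−1)÷2=1=a, 25→(25−1)÷2=12=l.

metal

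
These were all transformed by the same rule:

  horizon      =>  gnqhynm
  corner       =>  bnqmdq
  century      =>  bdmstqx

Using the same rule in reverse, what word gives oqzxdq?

Compare letters: h→g is +25, o→n is +25, r→q is +25 — a constant shift. This is a Caesar cipher with shift 25.
Decoding oqzxdq: o−25=p, q−25=r, z−25=a, x−25=y, d−25=e, q−25=r.

prayer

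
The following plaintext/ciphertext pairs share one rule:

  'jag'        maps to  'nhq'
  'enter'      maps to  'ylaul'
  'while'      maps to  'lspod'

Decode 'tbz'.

The output letters match the input read backwards, each shifted +7: jag reversed is gaj. Two steps: reverse the string, then apply a Caesar shift of +7.
Undoing it on tbz: shift back: t−7=m, b−7=u, z−7=s → mus; then reverse → sum.

sum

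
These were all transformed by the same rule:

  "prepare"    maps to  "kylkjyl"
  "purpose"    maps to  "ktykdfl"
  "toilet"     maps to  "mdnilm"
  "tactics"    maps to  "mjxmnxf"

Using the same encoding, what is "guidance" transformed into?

p(15)→k(10) and r(17)→y(24) fit y≡7x+9 (mod 26); the inverse of 7 mod 26 is 15. Each letter's alphabet position (a=0..z=25) is mapped through 7·x+9 mod 26 — an affine cipher.
For guidance: g(6)→7·6+9≡25=z; u(20)→7·20+9≡19=t; i(8)→7·8+9≡13=n; d(3)→7·3+9≡4=e; a(0)→7·0+9≡9=j; n(13)→7·13+9≡22=w; c(2)→7·2+9≡23=x; e(4)→7·4+9≡11=l (all mod 26).

ztnejwxl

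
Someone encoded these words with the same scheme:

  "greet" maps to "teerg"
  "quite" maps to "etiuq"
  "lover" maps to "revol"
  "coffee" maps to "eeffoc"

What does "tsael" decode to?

The word is simply reversed.
Undoing it on tsael: then reverse → least.

least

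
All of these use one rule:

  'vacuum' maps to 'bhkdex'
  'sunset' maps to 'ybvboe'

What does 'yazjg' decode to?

straw

The shift increases by 1 at each position, starting from +6: 6, 7, 8, ….
Decoding yazjg: y−6=s, a−7=t, z−8=r, j−9=a, g−10=w.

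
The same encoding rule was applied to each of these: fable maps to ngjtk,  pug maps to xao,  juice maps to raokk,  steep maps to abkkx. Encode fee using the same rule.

The shift depends on letter class: consonant f→n is +8, but vowel a→g is +6. Two shifts are in play — +6 for a/e/i/o/u, +8 for every other letter.
For fee: f(cons)+8=n, e(vowel)+6=k, e(vowel)+6=k.

nkk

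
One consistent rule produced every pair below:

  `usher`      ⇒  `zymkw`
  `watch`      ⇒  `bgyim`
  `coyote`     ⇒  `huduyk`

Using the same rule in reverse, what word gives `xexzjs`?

Shifts by position in usher: pos 0: u→z (+5), pos 1: s→y (+6), pos 2: h→m (+5), pos 3: e→k (+6) — repeating every 2. It's a Vigenère-style cipher with numeric key [5,6]: position i shifts by key[i mod 2].
Decoding xexzjs: x−5=s, e−6=y, x−5=s, z−6=t, j−5=e, s−6=m.

system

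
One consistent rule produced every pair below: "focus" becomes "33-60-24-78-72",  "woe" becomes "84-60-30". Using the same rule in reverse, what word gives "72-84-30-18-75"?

sweat

f(#6)→33 and o(#15)→60: differences scale by 3, so n = 3·pos + 15. With a=1..z=26, the number is 3·pos + 15.
Decoding 72-84-30-18-75: 72→(72−15)÷3=19=s, 84→(84−15)÷3=23=w, 30→(30−15)÷3=5=e, 18→(18−15)÷3=1=a, 75→(75−15)÷3=20=t.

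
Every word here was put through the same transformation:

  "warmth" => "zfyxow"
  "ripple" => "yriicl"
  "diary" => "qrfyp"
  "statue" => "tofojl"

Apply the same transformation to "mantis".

xfsort

w(22)→z(25) and a(0)→f(5) fit y≡21x+5 (mod 26); the inverse of 21 mod 26 is 5. Each letter's alphabet position (a=0..z=25) is mapped through 21·x+5 mod 26 — an affine cipher.
Applying it to mantis: m(12)→21·12+5≡23=x; a(0)→21·0+5≡5=f; n(13)→21·13+5≡18=s; t(19)→21·19+5≡14=o; i(8)→21·8+5≡17=r; s(18)→21·18+5≡19=t (all mod 26).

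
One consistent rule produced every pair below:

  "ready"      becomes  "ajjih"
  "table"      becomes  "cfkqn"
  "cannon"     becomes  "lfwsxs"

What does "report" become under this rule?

It's a Vigenère-style cipher with numeric key [9,5]: position i shifts by key[i mod 2].
For report: r+9=a, e+5=j, p+9=y, o+5=t, r+9=a, t+5=y.

ajytay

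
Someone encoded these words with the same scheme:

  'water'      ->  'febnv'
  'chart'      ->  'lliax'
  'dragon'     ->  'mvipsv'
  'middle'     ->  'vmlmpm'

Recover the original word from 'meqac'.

Shifts by position in water: pos 0: w→f (+9), pos 1: a→e (+4), pos 2: t→b (+8), pos 3: e→n (+9), pos 4: r→v (+4) — repeating every 3. The shifts repeat in a cycle of length 3: positions 0,1,… shift by +9, +4, +8, then the pattern repeats.
Undoing it on meqac: m−9=d, e−4=a, q−8=i, a−9=r, c−4=y.

dairy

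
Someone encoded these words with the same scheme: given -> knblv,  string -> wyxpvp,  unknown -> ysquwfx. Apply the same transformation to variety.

zfxpmci

Letter i (0-indexed) is shifted by i+4, so successive shifts are 4, 5, 6, ….
Applying it to variety: v+4=z, a+5=f, r+6=x, i+7=p, e+8=m, t+9=c, y+10=i.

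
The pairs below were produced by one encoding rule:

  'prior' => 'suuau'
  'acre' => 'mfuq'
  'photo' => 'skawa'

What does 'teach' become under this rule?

Two shifts are in play — +12 for a/e/i/o/u, +3 for every other letter.
Applying it to teach: t(cons)+3=w, e(vowel)+12=q, a(vowel)+12=m, c(cons)+3=f, h(cons)+3=k.

wqmfk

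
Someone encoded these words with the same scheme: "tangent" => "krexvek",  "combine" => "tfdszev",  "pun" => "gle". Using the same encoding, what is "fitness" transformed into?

Compare letters: t→k is +17, a→r is +17, n→e is +17 — a constant shift. It's a constant shift of +17 (ROT17).
For fitness: f+17=w, i+17=z, t+17=k, n+17=e, e+17=v, s+17=j, s+17=j.

wzkevjj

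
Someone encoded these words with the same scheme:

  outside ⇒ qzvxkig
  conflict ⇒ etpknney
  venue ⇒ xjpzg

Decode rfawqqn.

Shifts by position in outside: pos 0: o→q (+2), pos 1: u→z (+5), pos 2: t→v (+2), pos 3: s→x (+5) — repeating every 2. The shifts repeat in a cycle of length 2: positions 0,1,… shift by +2, +5, then the pattern repeats.
Reversing it on rfawqqn: r−2=p, f−5=a, a−2=y, w−5=r, q−2=o, q−5=l, n−2=l.

payroll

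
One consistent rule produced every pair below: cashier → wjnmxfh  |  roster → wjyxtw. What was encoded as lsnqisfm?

Read the word backwards and shift each letter +5.
Decoding lsnqisfm: shift back: l−5=g, s−5=n, n−5=i, q−5=l, i−5=d, s−5=n, f−5=a, m−5=h → gnildnah; then reverse → handling.

handling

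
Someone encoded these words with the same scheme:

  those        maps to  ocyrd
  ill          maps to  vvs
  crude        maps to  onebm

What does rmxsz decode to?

pinch

The output letters match the input read backwards, each shifted +10: those reversed is esoht. The word is reversed, then every letter is shifted forward by 10.
Reversing it on rmxsz: shift back: r−10=h, m−10=c, x−10=n, s−10=i, z−10=p → hcnip; then reverse → pinch.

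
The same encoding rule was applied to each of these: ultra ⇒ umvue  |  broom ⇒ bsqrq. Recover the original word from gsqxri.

ground

In ultra: u→u is +0, l→m is +1, t→v is +2, r→u is +3 — the shift increases by 1 each position. Letter i (0-indexed) is shifted by i+0, so successive shifts are 0, 1, 2, ….
Decoding gsqxri: g−0=g, s−1=r, q−2=o, x−3=u, r−4=n, i−5=d.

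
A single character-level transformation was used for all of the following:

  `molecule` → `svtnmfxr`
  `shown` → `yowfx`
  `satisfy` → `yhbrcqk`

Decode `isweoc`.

In molecule: m→s is +6, o→v is +7, l→t is +8, e→n is +9 — the shift increases by 1 each position. Letter i (0-indexed) is shifted by i+6, so successive shifts are 6, 7, 8, ….
Decoding isweoc: i−6=c, s−7=l, w−8=o, e−9=v, o−10=e, c−11=r.

clover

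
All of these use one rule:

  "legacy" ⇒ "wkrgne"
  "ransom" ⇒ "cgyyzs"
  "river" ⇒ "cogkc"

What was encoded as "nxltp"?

The shifts repeat in a cycle of length 2: positions 0,1,… shift by +11, +6, then the pattern repeats.
Reversing it on nxltp: n−11=c, x−6=r, l−11=a, t−6=n, p−11=e.

crane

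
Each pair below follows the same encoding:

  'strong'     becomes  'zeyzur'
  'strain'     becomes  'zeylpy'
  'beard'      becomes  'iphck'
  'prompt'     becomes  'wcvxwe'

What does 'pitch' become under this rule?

wtano

A repeating key of period 2 is used — shifts +7, +11 over and over.
Applying it to pitch: p+7=w, i+11=t, t+7=a, c+11=n, h+7=o.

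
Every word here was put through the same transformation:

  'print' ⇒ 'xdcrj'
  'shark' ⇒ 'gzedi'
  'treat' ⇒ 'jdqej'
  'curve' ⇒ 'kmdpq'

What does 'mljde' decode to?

ultra

This is an affine cipher: with a=0,…,z=25, each position x becomes (3x+4) mod 26.
Reversing it on mljde: m(12)→9·(12−4)≡20=u; l(11)→9·(11−4)≡11=l; j(9)→9·(9−4)≡19=t; d(3)→9·(3−4)≡17=r; e(4)→9·(4−4)≡0=a (all mod 26).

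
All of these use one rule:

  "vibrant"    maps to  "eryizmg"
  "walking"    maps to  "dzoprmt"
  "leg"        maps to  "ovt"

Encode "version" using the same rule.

evihrlm

Each pair mirrors across the alphabet (v↔e, i↔r, b↔y): positions sum to 25. This is the alphabet-reversal cipher (Atbash): a becomes z, b becomes y, etc.
On version: v↔e, e↔v, r↔i, s↔h, i↔r, o↔l, n↔m.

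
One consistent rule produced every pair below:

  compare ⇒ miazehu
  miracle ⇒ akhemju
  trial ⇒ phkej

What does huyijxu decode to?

c(2)→m(12) and o(14)→i(8) fit y≡17x+4 (mod 26); the inverse of 17 mod 26 is 23. Treating letters as 0–25, the rule is x ↦ 17x + 4 (mod 26).
Undoing it on huyijxu: h(7)→23·(7−4)≡17=r; u(20)→23·(20−4)≡4=e; y(24)→23·(24−4)≡18=s; i(8)→23·(8−4)≡14=o; j(9)→23·(9−4)≡11=l; x(23)→23·(23−4)≡21=v; u(20)→23·(20−4)≡4=e (all mod 26).

resolve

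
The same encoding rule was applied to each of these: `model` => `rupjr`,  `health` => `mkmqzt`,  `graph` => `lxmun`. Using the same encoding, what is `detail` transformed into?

ikffox

Shifts by position in model: pos 0: m→r (+5), pos 1: o→u (+6), pos 2: d→p (+12), pos 3: e→j (+5), pos 4: l→r (+6) — repeating every 3. The shifts repeat in a cycle of length 3: positions 0,1,… shift by +5, +6, +12, then the pattern repeats.
On detail: d+5=i, e+6=k, t+12=f, a+5=f, i+6=o, l+12=x.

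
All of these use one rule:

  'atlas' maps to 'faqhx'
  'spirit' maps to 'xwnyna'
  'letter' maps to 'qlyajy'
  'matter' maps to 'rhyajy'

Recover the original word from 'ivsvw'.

donor

Shifts by position in atlas: pos 0: a→f (+5), pos 1: t→a (+7), pos 2: l→q (+5), pos 3: a→h (+7) — repeating every 2. It's a Vigenère-style cipher with numeric key [5,7]: position i shifts by key[i mod 2].
Reversing it on ivsvw: i−5=d, v−7=o, s−5=n, v−7=o, w−5=r.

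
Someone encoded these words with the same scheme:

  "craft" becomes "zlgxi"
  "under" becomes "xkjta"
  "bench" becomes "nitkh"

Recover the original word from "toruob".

violin

The output letters match the input read backwards, each shifted +6: craft reversed is tfarc. Two steps: reverse the string, then apply a Caesar shift of +6.
Undoing it on toruob: shift back: t−6=n, o−6=i, r−6=l, u−6=o, o−6=i, b−6=v → niloiv; then reverse → violin.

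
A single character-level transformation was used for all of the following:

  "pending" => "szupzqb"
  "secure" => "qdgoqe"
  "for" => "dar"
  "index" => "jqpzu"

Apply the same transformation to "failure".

qdgxumr

The output letters match the input read backwards, each shifted +12: pending reversed is gnidnep. Two steps: reverse the string, then apply a Caesar shift of +12.
On failure: reverse → eruliaf; then shift: e+12=q, r+12=d, u+12=g, l+12=x, i+12=u, a+12=m, f+12=r.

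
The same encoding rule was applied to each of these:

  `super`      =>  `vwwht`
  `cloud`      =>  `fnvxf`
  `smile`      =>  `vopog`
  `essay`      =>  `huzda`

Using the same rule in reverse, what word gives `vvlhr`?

Shifts by position in super: pos 0: s→v (+3), pos 1: u→w (+2), pos 2: p→w (+7), pos 3: e→h (+3), pos 4: r→t (+2) — repeating every 3. The shifts repeat in a cycle of length 3: positions 0,1,… shift by +3, +2, +7, then the pattern repeats.
Reversing it on vvlhr: v−3=s, v−2=t, l−7=e, h−3=e, r−2=p.

steep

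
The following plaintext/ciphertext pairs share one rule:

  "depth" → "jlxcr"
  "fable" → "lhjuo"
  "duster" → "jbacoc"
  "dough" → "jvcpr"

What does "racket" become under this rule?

xhktoe

In depth: d→j is +6, e→l is +7, p→x is +8, t→c is +9 — the shift increases by 1 each position. The shift increases by 1 at each position, starting from +6: 6, 7, 8, ….
On racket: r+6=x, a+7=h, c+8=k, k+9=t, e+10=o, t+11=e.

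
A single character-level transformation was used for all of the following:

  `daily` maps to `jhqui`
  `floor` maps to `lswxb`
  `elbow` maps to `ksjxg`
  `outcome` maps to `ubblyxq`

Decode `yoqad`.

shirt

Each letter shifts forward by (position + 6), i.e. 6, 7, 8, … — the shift grows by one for each successive letter.
Undoing it on yoqad: y−6=s, o−7=h, q−8=i, a−9=r, d−10=t.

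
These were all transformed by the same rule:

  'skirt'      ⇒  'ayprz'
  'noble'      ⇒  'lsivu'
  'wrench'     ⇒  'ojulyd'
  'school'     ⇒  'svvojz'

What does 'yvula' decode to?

Read the word backwards and shift each letter +7.
Decoding yvula: shift back: y−7=r, v−7=o, u−7=n, l−7=e, a−7=t → ronet; then reverse → tenor.

tenor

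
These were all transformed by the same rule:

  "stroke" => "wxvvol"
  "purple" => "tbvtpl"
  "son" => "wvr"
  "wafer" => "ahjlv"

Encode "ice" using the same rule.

pgl

The shift depends on letter class: consonant s→w is +4, but vowel o→v is +7. Two shifts are in play — +7 for a/e/i/o/u, +4 for every other letter.
On ice: i(vowel)+7=p, c(cons)+4=g, e(vowel)+7=l.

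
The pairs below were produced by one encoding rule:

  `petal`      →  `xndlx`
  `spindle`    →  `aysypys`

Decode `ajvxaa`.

salmon

Each letter shifts forward by (position + 8), i.e. 8, 9, 10, … — the shift grows by one for each successive letter.
Decoding ajvxaa: a−8=s, j−9=a, v−10=l, x−11=m, a−12=o, a−13=n.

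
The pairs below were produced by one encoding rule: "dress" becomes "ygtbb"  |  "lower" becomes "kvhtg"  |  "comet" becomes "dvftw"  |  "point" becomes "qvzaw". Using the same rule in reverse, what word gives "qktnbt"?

Each letter's alphabet position (a=0..z=25) is mapped through 21·x+13 mod 26 — an affine cipher.
Decoding qktnbt: q(16)→5·(16−13)≡15=p; k(10)→5·(10−13)≡11=l; t(19)→5·(19−13)≡4=e; n(13)→5·(13−13)≡0=a; b(1)→5·(1−13)≡18=s; t(19)→5·(19−13)≡4=e (all mod 26).

please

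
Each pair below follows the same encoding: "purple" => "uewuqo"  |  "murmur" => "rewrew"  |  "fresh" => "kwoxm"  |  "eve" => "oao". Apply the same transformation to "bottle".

gyyyqo

The shift depends on letter class: consonant p→u is +5, but vowel u→e is +10. Two shifts are in play — +10 for a/e/i/o/u, +5 for every other letter.
Applying it to bottle: b(cons)+5=g, o(vowel)+10=y, t(cons)+5=y, t(cons)+5=y, l(cons)+5=q, e(vowel)+10=o.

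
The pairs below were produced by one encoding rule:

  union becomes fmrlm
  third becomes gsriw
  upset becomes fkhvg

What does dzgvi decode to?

Each pair mirrors across the alphabet (u↔f, n↔m, i↔r): positions sum to 25. Each letter is replaced by its mirror in the alphabet: a↔z, b↔y, c↔x, and so on (the Atbash cipher).
Reversing it on dzgvi: d↔w, z↔a, g↔t, v↔e, i↔r.

water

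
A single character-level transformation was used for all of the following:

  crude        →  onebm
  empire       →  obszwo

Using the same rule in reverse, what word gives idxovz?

plenty

The output letters match the input read backwards, each shifted +10: crude reversed is edurc. The word is reversed, then every letter is shifted forward by 10.
Reversing it on idxovz: shift back: i−10=y, d−10=t, x−10=n, o−10=e, v−10=l, z−10=p → ytnelp; then reverse → plenty.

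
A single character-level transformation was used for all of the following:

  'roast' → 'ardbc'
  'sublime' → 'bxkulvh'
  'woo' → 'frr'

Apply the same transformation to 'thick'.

cqllt

The shift depends on letter class: consonant r→a is +9, but vowel o→r is +3. Two shifts are in play — +3 for a/e/i/o/u, +9 for every other letter.
On thick: t(cons)+9=c, h(cons)+9=q, i(vowel)+3=l, c(cons)+9=l, k(cons)+9=t.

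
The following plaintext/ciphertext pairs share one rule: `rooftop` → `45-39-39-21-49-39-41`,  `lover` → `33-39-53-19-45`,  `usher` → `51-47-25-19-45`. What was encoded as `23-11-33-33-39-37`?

r(#18)→45 and o(#15)→39: differences scale by 2, so n = 2·pos + 9. Each letter becomes 2×(its alphabet position, a=1..z=26) + 9.
Undoing it on 23-11-33-33-39-37: 23→(23−9)÷2=7=g, 11→(11−9)÷2=1=a, 33→(33−9)÷2=12=l, 33→(33−9)÷2=12=l, 39→(39−9)÷2=15=o, 37→(37−9)÷2=14=n.

gallon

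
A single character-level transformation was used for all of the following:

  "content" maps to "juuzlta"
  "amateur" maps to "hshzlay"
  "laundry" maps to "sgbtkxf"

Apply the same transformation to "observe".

The shifts repeat in a cycle of length 2: positions 0,1,… shift by +7, +6, then the pattern repeats.
For observe: o+7=v, b+6=h, s+7=z, e+6=k, r+7=y, v+6=b, e+7=l.

vhzkybl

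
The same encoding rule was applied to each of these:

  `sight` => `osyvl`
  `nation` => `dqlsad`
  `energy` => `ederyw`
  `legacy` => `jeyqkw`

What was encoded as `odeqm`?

sneak

s(18)→o(14) and i(8)→s(18) fit y≡23x+16 (mod 26); the inverse of 23 mod 26 is 17. This is an affine cipher: with a=0,…,z=25, each position x becomes (23x+16) mod 26.
Undoing it on odeqm: o(14)→17·(14−16)≡18=s; d(3)→17·(3−16)≡13=n; e(4)→17·(4−16)≡4=e; q(16)→17·(16−16)≡0=a; m(12)→17·(12−16)≡10=k (all mod 26).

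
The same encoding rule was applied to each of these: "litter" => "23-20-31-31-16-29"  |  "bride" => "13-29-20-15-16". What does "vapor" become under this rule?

l is letter #12 and maps to 23: an offset of 11. Each letter is replaced by its alphabet position (a=1..z=26) + 11.
For vapor: v=22→33, a=1→12, p=16→27, o=15→26, r=18→29.

33-12-27-26-29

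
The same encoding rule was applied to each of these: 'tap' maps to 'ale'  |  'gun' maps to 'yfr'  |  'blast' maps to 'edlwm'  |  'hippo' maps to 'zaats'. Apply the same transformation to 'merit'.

The output letters match the input read backwards, each shifted +11: tap reversed is pat. Read the word backwards and shift each letter +11.
For merit: reverse → tirem; then shift: t+11=e, i+11=t, r+11=c, e+11=p, m+11=x.

etcpx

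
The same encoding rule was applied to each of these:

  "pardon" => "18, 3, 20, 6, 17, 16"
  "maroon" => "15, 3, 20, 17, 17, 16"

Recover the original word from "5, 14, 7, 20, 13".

p is letter #16 and maps to 18: an offset of 2. Letters become their 1-based position plus 2 (so a→3, b→4, …).
Reversing it on 5, 14, 7, 20, 13: 5→(5−2)÷1=3=c, 14→(14−2)÷1=12=l, 7→(7−2)÷1=5=e, 20→(20−2)÷1=18=r, 13→(13−2)÷1=11=k.

clerk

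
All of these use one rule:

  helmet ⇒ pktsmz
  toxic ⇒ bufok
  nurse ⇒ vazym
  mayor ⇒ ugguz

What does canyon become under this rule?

kgvewt

Shifts by position in helmet: pos 0: h→p (+8), pos 1: e→k (+6), pos 2: l→t (+8), pos 3: m→s (+6) — repeating every 2. The shifts repeat in a cycle of length 2: positions 0,1,… shift by +8, +6, then the pattern repeats.
For canyon: c+8=k, a+6=g, n+8=v, y+6=e, o+8=w, n+6=t.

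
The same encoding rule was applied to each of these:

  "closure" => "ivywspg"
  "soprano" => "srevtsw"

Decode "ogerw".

The output letters match the input read backwards, each shifted +4: closure reversed is erusolc. Two steps: reverse the string, then apply a Caesar shift of +4.
Undoing it on ogerw: shift back: o−4=k, g−4=c, e−4=a, r−4=n, w−4=s → kcans; then reverse → snack.

snack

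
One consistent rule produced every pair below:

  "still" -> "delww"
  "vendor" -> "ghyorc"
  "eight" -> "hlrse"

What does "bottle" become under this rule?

mreewh

The shift depends on letter class: consonant s→d is +11, but vowel i→l is +3. Two shifts are in play — +3 for a/e/i/o/u, +11 for every other letter.
Applying it to bottle: b(cons)+11=m, o(vowel)+3=r, t(cons)+11=e, t(cons)+11=e, l(cons)+11=w, e(vowel)+3=h.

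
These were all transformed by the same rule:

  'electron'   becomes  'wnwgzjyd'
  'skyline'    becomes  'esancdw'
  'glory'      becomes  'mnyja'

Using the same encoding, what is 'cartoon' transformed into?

gqjzyyd

Treating letters as 0–25, the rule is x ↦ 21x + 16 (mod 26).
For cartoon: c(2)→21·2+16≡6=g; a(0)→21·0+16≡16=q; r(17)→21·17+16≡9=j; t(19)→21·19+16≡25=z; o(14)→21·14+16≡24=y; o(14)→21·14+16≡24=y; n(13)→21·13+16≡3=d (all mod 26).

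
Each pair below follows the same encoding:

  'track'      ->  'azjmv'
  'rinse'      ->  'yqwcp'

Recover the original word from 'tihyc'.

In track: t→a is +7, r→z is +8, a→j is +9, c→m is +10 — the shift increases by 1 each position. Each letter shifts forward by (position + 7), i.e. 7, 8, 9, … — the shift grows by one for each successive letter.
Undoing it on tihyc: t−7=m, i−8=a, h−9=y, y−10=o, c−11=r.

mayor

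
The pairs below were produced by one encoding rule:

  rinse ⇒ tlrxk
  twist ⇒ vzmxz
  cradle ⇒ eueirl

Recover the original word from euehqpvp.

cracking

In rinse: r→t is +2, i→l is +3, n→r is +4, s→x is +5 — the shift increases by 1 each position. Letter i (0-indexed) is shifted by i+2, so successive shifts are 2, 3, 4, ….
Decoding euehqpvp: e−2=c, u−3=r, e−4=a, h−5=c, q−6=k, p−7=i, v−8=n, p−9=g.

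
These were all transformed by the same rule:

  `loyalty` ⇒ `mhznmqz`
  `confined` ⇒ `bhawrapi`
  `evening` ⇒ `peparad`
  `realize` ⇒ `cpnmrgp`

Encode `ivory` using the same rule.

l(11)→m(12) and o(14)→h(7) fit y≡7x+13 (mod 26); the inverse of 7 mod 26 is 15. Each letter's alphabet position (a=0..z=25) is mapped through 7·x+13 mod 26 — an affine cipher.
On ivory: i(8)→7·8+13≡17=r; v(21)→7·21+13≡4=e; o(14)→7·14+13≡7=h; r(17)→7·17+13≡2=c; y(24)→7·24+13≡25=z (all mod 26).

rehcz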